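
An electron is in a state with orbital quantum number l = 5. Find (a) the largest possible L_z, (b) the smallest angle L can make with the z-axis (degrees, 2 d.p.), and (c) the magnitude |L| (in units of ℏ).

L_z,max = 5ℏ; θ_min ≈ 24.09°; |L| = √30 ℏ ≈ 5.477ℏ

L_z,max = lℏ = 5ℏ.
cos θ_min = 5/√30, so θ_min ≈ 24.09°.
|L| = ℏ√(5·6) = √30 ℏ ≈ 5.477ℏ.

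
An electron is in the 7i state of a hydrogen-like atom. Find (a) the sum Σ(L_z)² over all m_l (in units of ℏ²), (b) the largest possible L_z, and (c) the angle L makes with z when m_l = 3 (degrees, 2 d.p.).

For 7i, l = 6.
Σ m_l² = 182, so Σ(L_z)² = 182 ℏ².
L_z,max = lℏ = 6ℏ.
For m_l = 3: cos θ = 3/√42, θ ≈ 62.42°.

Σ(L_z)² = 182 ℏ²; L_z,max = 6ℏ; θ(m_l=3) ≈ 62.42°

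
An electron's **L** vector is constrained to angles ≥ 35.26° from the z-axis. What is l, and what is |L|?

cos θ_min = l/√(l(l+1)) = √(l/(l+1)), so l/(l+1) = cos²(35.26°) = 0.6667.
Solving: l = 2.
Then |L| = ℏ√(2·3) = √6 ℏ.

l = 2, |L| = √6 ℏ ≈ 2.449ℏ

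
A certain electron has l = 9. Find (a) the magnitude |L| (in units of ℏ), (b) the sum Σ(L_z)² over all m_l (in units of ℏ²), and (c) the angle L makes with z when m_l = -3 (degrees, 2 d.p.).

|L| = ℏ√(9·10) = 3√10 ℏ ≈ 9.487ℏ.
Σ m_l² = 570, so Σ(L_z)² = 570 ℏ².
For m_l = -3: cos θ = -3/√90, θ ≈ 108.43°.

|L| = 3√10 ℏ ≈ 9.487ℏ; Σ(L_z)² = 570 ℏ²; θ(m_l=-3) ≈ 108.43°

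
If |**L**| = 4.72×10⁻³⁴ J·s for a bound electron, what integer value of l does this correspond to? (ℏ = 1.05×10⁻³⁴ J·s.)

l = 4

|L|/ℏ = (4.72×10⁻³⁴)/(1.05×10⁻³⁴) ≈ 4.495.
l(l+1) ≈ 4.495² ≈ 20.21, so l = 4.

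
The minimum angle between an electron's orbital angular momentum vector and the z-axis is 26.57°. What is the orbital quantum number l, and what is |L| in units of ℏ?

cos²θ_min = l/(l+1) = 0.7999.
Solving: l = 4.
Then |L| = ℏ√(4·5) = 2√5 ℏ.

l = 4, |L| = 2√5 ℏ ≈ 4.472ℏ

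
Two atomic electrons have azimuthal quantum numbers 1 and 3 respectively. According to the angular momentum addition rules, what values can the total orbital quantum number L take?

L = 2, 3, 4

L runs from |1 − 3| = 2 to 1 + 3 = 4.
Allowed values: L = 2, 3, 4.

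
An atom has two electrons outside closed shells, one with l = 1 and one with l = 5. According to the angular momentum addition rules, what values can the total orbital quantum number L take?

L = 4, 5, 6

Angular momentum addition gives L = |l₁ − l₂|, …, l₁ + l₂.
L ∈ {4, 5, 6}.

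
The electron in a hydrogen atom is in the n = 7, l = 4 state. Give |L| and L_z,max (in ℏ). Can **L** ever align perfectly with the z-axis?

|L| = 2√5 ℏ ≈ 4.4721ℏ, while L_z,max = lℏ = 4ℏ.
Since |L| > L_z,max, the vector can never point exactly along z; the closest it comes is θ_min = arccos(4/√20) ≈ 26.6°.

No: L_z,max = 4ℏ < |L| = 2√5 ℏ ≈ 4.472ℏ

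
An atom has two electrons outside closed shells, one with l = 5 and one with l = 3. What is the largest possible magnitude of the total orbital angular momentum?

The total orbital quantum number L ranges from |l₁ − l₂| to l₁ + l₂ in integer steps.
So L can be 2, 3, 4, 5, 6, 7, 8.
The largest magnitude corresponds to L = 8: |L_tot| = ℏ√(8·9) = 6√2 ℏ.

|L_tot|_max = 6√2 ℏ ≈ 8.485ℏ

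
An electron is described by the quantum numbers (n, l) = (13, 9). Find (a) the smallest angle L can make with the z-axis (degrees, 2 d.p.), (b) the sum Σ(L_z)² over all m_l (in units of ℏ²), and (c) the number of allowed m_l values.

cos θ_min = 9/√90, so θ_min ≈ 18.43°.
Σ m_l² = 570, so Σ(L_z)² = 570 ℏ².
There are 2l+1 = 19 values of m_l.

θ_min ≈ 18.43°; Σ(L_z)² = 570 ℏ²; 19 values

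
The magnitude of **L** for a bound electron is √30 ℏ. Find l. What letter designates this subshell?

l = 5 (h orbital)

|L| = ℏ√(l(l+1)), so l(l+1) = 30.
The positive root is l = 5.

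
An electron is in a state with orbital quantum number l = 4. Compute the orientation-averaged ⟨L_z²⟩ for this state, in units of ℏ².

⟨L_z²⟩ = 6.667 ℏ²

The allowed m_l values are -4, -3, -2, -1, 0, 1, 2, 3, 4.
⟨L_z²⟩ = ℏ²·l(l+1)/3 = 6.667ℏ².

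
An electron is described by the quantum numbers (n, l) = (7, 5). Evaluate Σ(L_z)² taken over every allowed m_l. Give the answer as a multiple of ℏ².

m_l ∈ {-5, -4, -3, -2, -1, 0, 1, 2, 3, 4, 5}.
Summing m² from −5 to 5: Σ m_l² = 110.

Σ(L_z)² = 110 ℏ²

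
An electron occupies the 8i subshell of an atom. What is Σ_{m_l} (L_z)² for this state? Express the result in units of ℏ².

For 8i, l = 6.
m_l ∈ {-6, -5, -4, -3, -2, -1, 0, 1, 2, 3, 4, 5, 6}.
Summing m² from −6 to 6: Σ m_l² = 182.

Σ(L_z)² = 182 ℏ²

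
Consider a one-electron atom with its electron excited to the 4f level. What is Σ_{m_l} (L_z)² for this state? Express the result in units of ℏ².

The 4f level has l = 3.
m_l ∈ {-3, -2, -1, 0, 1, 2, 3}.
Σ m_l² = l(l+1)(2l+1)/3 = 3·4·7/3 = 28.

Σ(L_z)² = 28 ℏ²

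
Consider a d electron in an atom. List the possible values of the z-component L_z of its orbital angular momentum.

A d state has l = 2.
L_z = m_l ℏ with m_l ranging from −l to +l in integer steps.
For l = 2: m_l ∈ {-2, -1, 0, 1, 2}.

L_z ∈ {−2ℏ, −ℏ, 0, ℏ, 2ℏ}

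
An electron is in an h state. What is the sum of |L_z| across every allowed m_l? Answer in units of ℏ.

Σ|L_z| = 30 ℏ

For an h orbital, l = 5.
The allowed m_l values are -5, -4, -3, -2, -1, 0, 1, 2, 3, 4, 5.
Σ|m_l| = l(l+1) = 30.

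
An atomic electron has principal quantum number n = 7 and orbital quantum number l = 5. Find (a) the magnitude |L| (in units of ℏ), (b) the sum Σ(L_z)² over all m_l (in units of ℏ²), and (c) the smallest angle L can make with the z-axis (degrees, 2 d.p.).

|L| = ℏ√(5·6) = √30 ℏ ≈ 5.477ℏ.
Σ m_l² = 110, so Σ(L_z)² = 110 ℏ².
cos θ_min = 5/√30, so θ_min ≈ 24.09°.

|L| = √30 ℏ ≈ 5.477ℏ; Σ(L_z)² = 110 ℏ²; θ_min ≈ 24.09°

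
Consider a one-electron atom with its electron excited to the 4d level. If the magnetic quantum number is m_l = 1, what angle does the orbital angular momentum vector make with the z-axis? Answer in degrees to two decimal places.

θ ≈ 65.91°

The 4d level has l = 2.
|L| = √(l(l+1)) ℏ = √6 ℏ.
L_z = m_l ℏ = 1ℏ.
cos θ = L_z/|L| = 1/√6, so θ ≈ 65.91°.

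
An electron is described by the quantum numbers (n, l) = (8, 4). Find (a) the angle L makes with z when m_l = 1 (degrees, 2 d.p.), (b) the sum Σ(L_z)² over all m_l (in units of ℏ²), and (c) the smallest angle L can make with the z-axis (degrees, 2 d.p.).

θ(m_l=1) ≈ 77.08°; Σ(L_z)² = 60 ℏ²; θ_min ≈ 26.57°

For m_l = 1: cos θ = 1/√20, θ ≈ 77.08°.
Σ m_l² = 60, so Σ(L_z)² = 60 ℏ².
cos θ_min = 4/√20, so θ_min ≈ 26.57°.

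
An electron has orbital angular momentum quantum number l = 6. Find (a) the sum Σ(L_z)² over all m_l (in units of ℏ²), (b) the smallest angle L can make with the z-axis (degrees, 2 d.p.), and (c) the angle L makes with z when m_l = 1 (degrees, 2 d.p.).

Σ m_l² = 182, so Σ(L_z)² = 182 ℏ².
cos θ_min = 6/√42, so θ_min ≈ 22.21°.
For m_l = 1: cos θ = 1/√42, θ ≈ 81.12°.

Σ(L_z)² = 182 ℏ²; θ_min ≈ 22.21°; θ(m_l=1) ≈ 81.12°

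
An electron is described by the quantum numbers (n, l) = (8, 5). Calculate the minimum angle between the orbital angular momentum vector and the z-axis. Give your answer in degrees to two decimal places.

θ_min ≈ 24.09°

|L|² = l(l+1)ℏ² = 30ℏ², so |L| = √30 ℏ.
The smallest angle corresponds to the largest L_z, i.e. m_l = l = 5, giving L_z = 5ℏ.
cos θ_min = 5/√30, so θ_min ≈ 24.09°.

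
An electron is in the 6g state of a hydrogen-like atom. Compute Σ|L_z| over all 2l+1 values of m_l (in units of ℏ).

For 6g, l = 4.
The allowed m_l values are -4, -3, -2, -1, 0, 1, 2, 3, 4.
Σ|m_l| = 2·4(4+1)/2 = 20.

Σ|L_z| = 20 ℏ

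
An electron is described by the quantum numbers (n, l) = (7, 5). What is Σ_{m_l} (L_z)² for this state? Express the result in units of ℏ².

Σ(L_z)² = 110 ℏ²

m_l runs from −5 to 5, i.e. {-5, -4, -3, -2, -1, 0, 1, 2, 3, 4, 5}.
Σ m_l² = 2·(1 + 4 + 9 + 16 + 25) = 110.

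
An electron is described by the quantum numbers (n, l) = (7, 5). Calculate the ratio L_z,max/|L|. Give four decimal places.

L_z,max/|L| = 0.9129

|L| = √30 ℏ ≈ 5.4772ℏ, while L_z,max = lℏ = 5ℏ.
L_z,max/|L| = 5/√30 = 0.9129.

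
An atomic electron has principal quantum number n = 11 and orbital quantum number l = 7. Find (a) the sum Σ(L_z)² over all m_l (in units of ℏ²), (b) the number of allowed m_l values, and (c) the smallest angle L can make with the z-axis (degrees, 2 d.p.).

Σ m_l² = 280, so Σ(L_z)² = 280 ℏ².
There are 2l+1 = 15 values of m_l.
cos θ_min = 7/√56, so θ_min ≈ 20.70°.

Σ(L_z)² = 280 ℏ²; 15 values; θ_min ≈ 20.70°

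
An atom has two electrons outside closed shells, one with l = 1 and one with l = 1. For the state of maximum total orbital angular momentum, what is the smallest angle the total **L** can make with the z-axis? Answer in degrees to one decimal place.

Angular momentum addition gives L = |l₁ − l₂|, …, l₁ + l₂.
So L can be 0, 1, 2.
The maximum is L = 2, with |L_tot| = ℏ√(2·3) = √6 ℏ.
The minimum angle with z is arccos(2/√6) ≈ 35.3°.

θ_min ≈ 35.3°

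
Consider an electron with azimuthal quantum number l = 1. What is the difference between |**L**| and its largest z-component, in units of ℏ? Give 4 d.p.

|L| = √2 ℏ ≈ 1.4142ℏ, while L_z,max = lℏ = 1ℏ.
The difference is (√2 − 1)ℏ ≈ 0.4142ℏ.

|L| − L_z,max ≈ 0.4142ℏ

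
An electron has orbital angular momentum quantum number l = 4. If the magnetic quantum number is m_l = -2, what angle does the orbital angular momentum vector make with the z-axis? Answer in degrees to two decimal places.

|L| = ℏ√(l(l+1)) = 2√5 ℏ.
L_z = m_l ℏ = −2ℏ.
cos θ = L_z/|L| = -2/√20, so θ ≈ 116.57°.

θ ≈ 116.57°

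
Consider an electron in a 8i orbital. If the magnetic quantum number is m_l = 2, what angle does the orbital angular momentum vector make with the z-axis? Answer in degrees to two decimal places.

θ ≈ 72.02°

8i means n = 8, l = 6.
|L| = √(l(l+1)) ℏ = √42 ℏ.
L_z = m_l ℏ = 2ℏ.
cos θ = L_z/|L| = 2/√42, so θ ≈ 72.02°.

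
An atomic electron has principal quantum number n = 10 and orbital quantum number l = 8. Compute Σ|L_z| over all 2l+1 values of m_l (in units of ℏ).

Σ|L_z| = 72 ℏ

The allowed m_l values are -8, -7, -6, -5, -4, -3, -2, -1, 0, 1, 2, 3, 4, 5, 6, 7, 8.
Σ|m_l| = 2(1+2+…+8) = 72.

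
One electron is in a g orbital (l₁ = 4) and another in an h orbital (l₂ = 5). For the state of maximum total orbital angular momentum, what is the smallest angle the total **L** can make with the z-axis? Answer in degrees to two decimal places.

The total orbital quantum number L ranges from |l₁ − l₂| to l₁ + l₂ in integer steps.
So L can be 1, 2, 3, 4, 5, 6, 7, 8, 9.
The maximum is L = 9, with |L_tot| = ℏ√(9·10) = 3√10 ℏ.
The minimum angle with z is arccos(9/√90) ≈ 18.43°.

θ_min ≈ 18.43°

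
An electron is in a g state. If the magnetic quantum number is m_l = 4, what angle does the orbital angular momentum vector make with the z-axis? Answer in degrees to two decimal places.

θ ≈ 26.57°

For a g orbital, l = 4.
|L|² = l(l+1)ℏ² = 20ℏ², so |L| = 2√5 ℏ.
L_z = m_l ℏ = 4ℏ.
cos θ = L_z/|L| = 4/√20, so θ ≈ 26.57°.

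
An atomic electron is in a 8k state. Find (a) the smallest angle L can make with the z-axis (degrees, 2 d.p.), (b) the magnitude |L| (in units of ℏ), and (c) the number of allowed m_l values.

θ_min ≈ 20.70°; |L| = 2√14 ℏ ≈ 7.483ℏ; 15 values

8k means n = 8, l = 7.
cos θ_min = 7/√56, so θ_min ≈ 20.70°.
|L| = ℏ√(7·8) = 2√14 ℏ ≈ 7.483ℏ.
There are 2l+1 = 15 values of m_l.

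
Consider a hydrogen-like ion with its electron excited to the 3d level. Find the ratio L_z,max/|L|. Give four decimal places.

The 3d level has l = 2.
|L| = √6 ℏ ≈ 2.4495ℏ, while L_z,max = lℏ = 2ℏ.
L_z,max/|L| = 2/√6 = 0.8165.

L_z,max/|L| = 0.8165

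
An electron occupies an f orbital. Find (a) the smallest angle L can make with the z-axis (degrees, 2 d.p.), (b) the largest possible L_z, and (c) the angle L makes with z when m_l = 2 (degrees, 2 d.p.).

The letter f corresponds to l = 3.
cos θ_min = 3/√12, so θ_min ≈ 30.00°.
L_z,max = lℏ = 3ℏ.
For m_l = 2: cos θ = 2/√12, θ ≈ 54.74°.

θ_min ≈ 30.00°; L_z,max = 3ℏ; θ(m_l=2) ≈ 54.74°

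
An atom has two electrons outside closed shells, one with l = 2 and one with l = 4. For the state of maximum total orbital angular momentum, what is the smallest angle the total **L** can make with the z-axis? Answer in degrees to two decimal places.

By the triangle rule, |l₁ − l₂| ≤ L ≤ l₁ + l₂.
So L can be 2, 3, 4, 5, 6.
The maximum is L = 6, with |L_tot| = ℏ√(6·7) = √42 ℏ.
The minimum angle with z is arccos(6/√42) ≈ 22.21°.

θ_min ≈ 22.21°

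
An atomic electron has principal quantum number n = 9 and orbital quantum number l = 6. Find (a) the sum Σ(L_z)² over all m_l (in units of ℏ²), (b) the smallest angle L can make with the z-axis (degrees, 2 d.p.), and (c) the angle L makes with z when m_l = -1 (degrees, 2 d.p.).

Σ m_l² = 182, so Σ(L_z)² = 182 ℏ².
cos θ_min = 6/√42, so θ_min ≈ 22.21°.
For m_l = -1: cos θ = -1/√42, θ ≈ 98.88°.

Σ(L_z)² = 182 ℏ²; θ_min ≈ 22.21°; θ(m_l=-1) ≈ 98.88°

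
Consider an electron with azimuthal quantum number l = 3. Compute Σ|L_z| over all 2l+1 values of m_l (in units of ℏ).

Σ|L_z| = 12 ℏ

m_l runs from −3 to 3, i.e. {-3, -2, -1, 0, 1, 2, 3}.
Σ|m_l| = 2(1+2+…+3) = 12.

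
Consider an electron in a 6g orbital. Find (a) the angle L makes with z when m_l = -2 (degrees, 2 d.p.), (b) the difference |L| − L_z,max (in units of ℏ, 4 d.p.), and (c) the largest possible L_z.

θ(m_l=-2) ≈ 116.57°; |L|−L_z,max ≈ 0.4721ℏ; L_z,max = 4ℏ

The 6g subshell has l = 4.
For m_l = -2: cos θ = -2/√20, θ ≈ 116.57°.
|L| − L_z,max = (2√5 − 4)ℏ ≈ 0.4721ℏ.
L_z,max = lℏ = 4ℏ.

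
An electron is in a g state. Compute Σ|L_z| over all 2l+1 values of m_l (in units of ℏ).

Σ|L_z| = 20 ℏ

G corresponds to l = 4.
The allowed m_l values are -4, -3, -2, -1, 0, 1, 2, 3, 4.
Σ|m_l| = 2(1+2+…+4) = 20.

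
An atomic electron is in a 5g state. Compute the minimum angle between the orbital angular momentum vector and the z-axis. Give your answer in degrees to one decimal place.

θ_min ≈ 26.6°

The 5g subshell has l = 4.
|L| = √(l(l+1)) ℏ = 2√5 ℏ.
The smallest angle corresponds to the largest L_z, i.e. m_l = l = 4, giving L_z = 4ℏ.
cos θ_min = 4/√20, so θ_min ≈ 26.6°.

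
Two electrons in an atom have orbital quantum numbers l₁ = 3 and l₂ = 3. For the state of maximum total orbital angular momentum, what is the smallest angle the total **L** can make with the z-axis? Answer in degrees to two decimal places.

Angular momentum addition gives L = |l₁ − l₂|, …, l₁ + l₂.
Allowed values: L = 0, 1, 2, 3, 4, 5, 6.
The maximum is L = 6, with |L_tot| = ℏ√(6·7) = √42 ℏ.
The minimum angle with z is arccos(6/√42) ≈ 22.21°.

θ_min ≈ 22.21°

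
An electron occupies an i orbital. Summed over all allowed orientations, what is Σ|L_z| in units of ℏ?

Σ|L_z| = 42 ℏ

An i state has l = 6.
m_l runs from −6 to 6, i.e. {-6, -5, -4, -3, -2, -1, 0, 1, 2, 3, 4, 5, 6}.
Σ|m_l| = 2(1+2+…+6) = 42.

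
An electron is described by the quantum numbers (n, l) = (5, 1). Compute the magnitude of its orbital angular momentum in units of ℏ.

|L| = ℏ√(l(l+1)) = ℏ√(1·2) = √2 ℏ

|L| = √2 ℏ ≈ 1.414ℏ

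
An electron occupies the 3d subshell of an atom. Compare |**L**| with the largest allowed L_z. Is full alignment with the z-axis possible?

No: L_z,max = 2ℏ < |L| = √6 ℏ ≈ 2.449ℏ

The 3d subshell has l = 2.
|L| = √6 ℏ ≈ 2.4495ℏ, while L_z,max = lℏ = 2ℏ.
Since |L| > L_z,max, the vector can never point exactly along z; the closest it comes is θ_min = arccos(2/√6) ≈ 35.3°.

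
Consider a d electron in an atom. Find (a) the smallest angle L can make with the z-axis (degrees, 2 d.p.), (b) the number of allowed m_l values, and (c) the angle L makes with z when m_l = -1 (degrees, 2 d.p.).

A d state has l = 2.
cos θ_min = 2/√6, so θ_min ≈ 35.26°.
There are 2l+1 = 5 values of m_l.
For m_l = -1: cos θ = -1/√6, θ ≈ 114.09°.

θ_min ≈ 35.26°; 5 values; θ(m_l=-1) ≈ 114.09°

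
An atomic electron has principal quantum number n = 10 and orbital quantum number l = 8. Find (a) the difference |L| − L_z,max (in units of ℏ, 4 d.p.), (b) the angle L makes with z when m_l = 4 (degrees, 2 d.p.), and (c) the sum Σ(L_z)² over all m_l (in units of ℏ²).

|L|−L_z,max ≈ 0.4853ℏ; θ(m_l=4) ≈ 61.87°; Σ(L_z)² = 408 ℏ²

|L| − L_z,max = (6√2 − 8)ℏ ≈ 0.4853ℏ.
For m_l = 4: cos θ = 4/√72, θ ≈ 61.87°.
Σ m_l² = 408, so Σ(L_z)² = 408 ℏ².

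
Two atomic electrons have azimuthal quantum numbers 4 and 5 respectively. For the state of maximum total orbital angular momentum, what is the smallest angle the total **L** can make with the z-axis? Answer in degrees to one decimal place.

θ_min ≈ 18.4°

By the triangle rule, |l₁ − l₂| ≤ L ≤ l₁ + l₂.
L ∈ {1, 2, 3, 4, 5, 6, 7, 8, 9}.
The maximum is L = 9, with |L_tot| = ℏ√(9·10) = 3√10 ℏ.
The minimum angle with z is arccos(9/√90) ≈ 18.4°.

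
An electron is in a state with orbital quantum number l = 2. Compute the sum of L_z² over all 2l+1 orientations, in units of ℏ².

m_l ∈ {-2, -1, 0, 1, 2}.
Summing m² from −2 to 2: Σ m_l² = 10.

Σ(L_z)² = 10 ℏ²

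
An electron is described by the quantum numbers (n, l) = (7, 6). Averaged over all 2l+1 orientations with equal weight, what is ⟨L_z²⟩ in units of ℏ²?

⟨L_z²⟩ = 14 ℏ²

m_l runs from −6 to 6, i.e. {-6, -5, -4, -3, -2, -1, 0, 1, 2, 3, 4, 5, 6}.
⟨L_z²⟩ = ℏ²·(Σ m_l²)/(2l+1) = ℏ²·182/13 = 14ℏ².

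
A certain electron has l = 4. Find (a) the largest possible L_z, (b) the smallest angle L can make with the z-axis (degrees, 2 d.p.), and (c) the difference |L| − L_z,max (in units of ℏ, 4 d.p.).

L_z,max = lℏ = 4ℏ.
cos θ_min = 4/√20, so θ_min ≈ 26.57°.
|L| − L_z,max = (2√5 − 4)ℏ ≈ 0.4721ℏ.

L_z,max = 4ℏ; θ_min ≈ 26.57°; |L|−L_z,max ≈ 0.4721ℏ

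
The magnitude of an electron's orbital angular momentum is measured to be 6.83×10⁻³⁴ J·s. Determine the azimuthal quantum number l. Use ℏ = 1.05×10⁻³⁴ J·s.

|L|/ℏ = (6.83×10⁻³⁴)/(1.05×10⁻³⁴) ≈ 6.505.
Set l(l+1) = 42.31; the integer solution is l = 6.

l = 6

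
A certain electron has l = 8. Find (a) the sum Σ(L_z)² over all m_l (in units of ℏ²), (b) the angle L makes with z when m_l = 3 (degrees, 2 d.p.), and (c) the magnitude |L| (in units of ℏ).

Σ m_l² = 408, so Σ(L_z)² = 408 ℏ².
For m_l = 3: cos θ = 3/√72, θ ≈ 69.30°.
|L| = ℏ√(8·9) = 6√2 ℏ ≈ 8.485ℏ.

Σ(L_z)² = 408 ℏ²; θ(m_l=3) ≈ 69.30°; |L| = 6√2 ℏ ≈ 8.485ℏ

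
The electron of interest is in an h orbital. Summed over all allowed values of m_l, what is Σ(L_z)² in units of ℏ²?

An h state has l = 5.
m_l ∈ {-5, -4, -3, -2, -1, 0, 1, 2, 3, 4, 5}.
Summing m² from −5 to 5: Σ m_l² = 110.

Σ(L_z)² = 110 ℏ²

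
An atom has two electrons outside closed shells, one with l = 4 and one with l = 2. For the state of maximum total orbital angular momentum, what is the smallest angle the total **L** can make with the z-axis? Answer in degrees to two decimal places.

L runs from |4 − 2| = 2 to 4 + 2 = 6.
L ∈ {2, 3, 4, 5, 6}.
The maximum is L = 6, with |L_tot| = ℏ√(6·7) = √42 ℏ.
The minimum angle with z is arccos(6/√42) ≈ 22.21°.

θ_min ≈ 22.21°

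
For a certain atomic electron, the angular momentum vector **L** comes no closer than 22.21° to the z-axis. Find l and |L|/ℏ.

l = 6, |L| = √42 ℏ ≈ 6.481ℏ

cos θ_min = l/√(l(l+1)) = √(l/(l+1)), so l/(l+1) = cos²(22.21°) = 0.8571.
Solving: l = 6.
Then |L| = ℏ√(6·7) = √42 ℏ.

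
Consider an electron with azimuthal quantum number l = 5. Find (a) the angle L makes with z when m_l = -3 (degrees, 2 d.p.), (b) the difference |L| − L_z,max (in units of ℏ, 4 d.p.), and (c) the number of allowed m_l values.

For m_l = -3: cos θ = -3/√30, θ ≈ 123.21°.
|L| − L_z,max = (√30 − 5)ℏ ≈ 0.4772ℏ.
There are 2l+1 = 11 values of m_l.

θ(m_l=-3) ≈ 123.21°; |L|−L_z,max ≈ 0.4772ℏ; 11 values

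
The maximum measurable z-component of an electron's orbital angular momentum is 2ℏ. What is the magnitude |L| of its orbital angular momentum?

The maximum L_z equals lℏ, giving l = 2.
Then |L| = ℏ√(2·3) = √6 ℏ.

|L| = √6 ℏ ≈ 2.449ℏ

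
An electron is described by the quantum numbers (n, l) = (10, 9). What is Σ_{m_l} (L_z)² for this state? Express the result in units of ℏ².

Σ(L_z)² = 570 ℏ²

The allowed m_l values are -9, -8, -7, -6, -5, -4, -3, -2, -1, 0, 1, 2, 3, 4, 5, 6, 7, 8, 9.
Σ m_l² = 2·(1 + 4 + 9 + 16 + 25 + 36 + 49 + 64 + 81) = 570.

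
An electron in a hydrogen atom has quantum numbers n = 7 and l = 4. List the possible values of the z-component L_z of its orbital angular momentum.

L_z = m_l ℏ with m_l ranging from −l to +l in integer steps.
For l = 4: m_l ∈ {-4, -3, -2, -1, 0, 1, 2, 3, 4}.

L_z ∈ {−4ℏ, −3ℏ, −2ℏ, −ℏ, 0, ℏ, 2ℏ, 3ℏ, 4ℏ}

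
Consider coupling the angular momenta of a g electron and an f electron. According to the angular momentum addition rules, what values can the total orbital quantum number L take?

L runs from |4 − 3| = 1 to 4 + 3 = 7.
Allowed values: L = 1, 2, 3, 4, 5, 6, 7.

L = 1, 2, 3, 4, 5, 6, 7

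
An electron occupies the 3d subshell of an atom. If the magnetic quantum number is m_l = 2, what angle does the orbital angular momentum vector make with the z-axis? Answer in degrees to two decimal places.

θ ≈ 35.26°

3d means n = 3, l = 2.
|L|² = l(l+1)ℏ² = 6ℏ², so |L| = √6 ℏ.
L_z = m_l ℏ = 2ℏ.
cos θ = L_z/|L| = 2/√6, so θ ≈ 35.26°.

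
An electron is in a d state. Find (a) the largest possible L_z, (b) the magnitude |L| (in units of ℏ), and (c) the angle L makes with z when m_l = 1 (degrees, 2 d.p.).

L_z,max = 2ℏ; |L| = √6 ℏ ≈ 2.449ℏ; θ(m_l=1) ≈ 65.91°

For a d orbital, l = 2.
L_z,max = lℏ = 2ℏ.
|L| = ℏ√(2·3) = √6 ℏ ≈ 2.449ℏ.
For m_l = 1: cos θ = 1/√6, θ ≈ 65.91°.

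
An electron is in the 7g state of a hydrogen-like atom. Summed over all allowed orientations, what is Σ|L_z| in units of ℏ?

For 7g, l = 4.
The allowed m_l values are -4, -3, -2, -1, 0, 1, 2, 3, 4.
Σ|m_l| = 2·4(4+1)/2 = 20.

Σ|L_z| = 20 ℏ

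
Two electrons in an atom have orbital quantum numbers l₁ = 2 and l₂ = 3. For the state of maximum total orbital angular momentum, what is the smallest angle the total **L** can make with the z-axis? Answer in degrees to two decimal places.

The total orbital quantum number L ranges from |l₁ − l₂| to l₁ + l₂ in integer steps.
L ∈ {1, 2, 3, 4, 5}.
The maximum is L = 5, with |L_tot| = ℏ√(5·6) = √30 ℏ.
The minimum angle with z is arccos(5/√30) ≈ 24.09°.

θ_min ≈ 24.09°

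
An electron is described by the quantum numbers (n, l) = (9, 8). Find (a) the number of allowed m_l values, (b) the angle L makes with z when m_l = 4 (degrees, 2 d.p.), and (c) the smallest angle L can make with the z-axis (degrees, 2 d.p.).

17 values; θ(m_l=4) ≈ 61.87°; θ_min ≈ 19.47°

There are 2l+1 = 17 values of m_l.
For m_l = 4: cos θ = 4/√72, θ ≈ 61.87°.
cos θ_min = 8/√72, so θ_min ≈ 19.47°.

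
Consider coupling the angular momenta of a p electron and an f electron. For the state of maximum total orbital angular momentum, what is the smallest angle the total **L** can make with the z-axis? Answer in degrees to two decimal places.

By the triangle rule, |l₁ − l₂| ≤ L ≤ l₁ + l₂.
So L can be 2, 3, 4.
The maximum is L = 4, with |L_tot| = ℏ√(4·5) = 2√5 ℏ.
The minimum angle with z is arccos(4/√20) ≈ 26.57°.

θ_min ≈ 26.57°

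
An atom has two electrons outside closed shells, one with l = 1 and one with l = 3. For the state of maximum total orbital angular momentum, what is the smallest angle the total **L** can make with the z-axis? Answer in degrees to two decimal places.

By the triangle rule, |l₁ − l₂| ≤ L ≤ l₁ + l₂.
So L can be 2, 3, 4.
The maximum is L = 4, with |L_tot| = ℏ√(4·5) = 2√5 ℏ.
The minimum angle with z is arccos(4/√20) ≈ 26.57°.

θ_min ≈ 26.57°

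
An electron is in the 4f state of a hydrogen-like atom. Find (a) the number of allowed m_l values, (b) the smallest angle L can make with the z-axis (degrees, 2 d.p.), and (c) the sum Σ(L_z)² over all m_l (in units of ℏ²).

For 4f, l = 3.
There are 2l+1 = 7 values of m_l.
cos θ_min = 3/√12, so θ_min ≈ 30.00°.
Σ m_l² = 28, so Σ(L_z)² = 28 ℏ².

7 values; θ_min ≈ 30.00°; Σ(L_z)² = 28 ℏ²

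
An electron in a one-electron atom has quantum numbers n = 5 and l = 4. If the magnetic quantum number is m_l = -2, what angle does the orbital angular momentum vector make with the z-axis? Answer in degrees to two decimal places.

θ ≈ 116.57°

|L| = √(l(l+1)) ℏ = 2√5 ℏ.
L_z = m_l ℏ = −2ℏ.
cos θ = L_z/|L| = -2/√20, so θ ≈ 116.57°.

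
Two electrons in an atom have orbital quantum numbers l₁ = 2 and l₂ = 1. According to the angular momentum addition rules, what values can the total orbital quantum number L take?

Angular momentum addition gives L = |l₁ − l₂|, …, l₁ + l₂.
So L can be 1, 2, 3.

L = 1, 2, 3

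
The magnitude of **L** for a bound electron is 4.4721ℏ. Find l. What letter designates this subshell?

l = 4 (g orbital)

Since |L|² = l(l+1)ℏ², l(l+1) = 20.
l² + l − 20 = 0 ⇒ l = 4.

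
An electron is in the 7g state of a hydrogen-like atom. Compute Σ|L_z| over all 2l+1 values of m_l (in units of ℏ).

7g means n = 7, l = 4.
The allowed m_l values are -4, -3, -2, -1, 0, 1, 2, 3, 4.
Σ|m_l| = 2·4(4+1)/2 = 20.

Σ|L_z| = 20 ℏ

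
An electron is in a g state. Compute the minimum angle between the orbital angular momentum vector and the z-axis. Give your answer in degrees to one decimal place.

A g state has l = 4.
|L|² = l(l+1)ℏ² = 20ℏ², so |L| = 2√5 ℏ.
The smallest angle corresponds to the largest L_z, i.e. m_l = l = 4, giving L_z = 4ℏ.
cos θ_min = 4/√20, so θ_min ≈ 26.6°.

θ_min ≈ 26.6°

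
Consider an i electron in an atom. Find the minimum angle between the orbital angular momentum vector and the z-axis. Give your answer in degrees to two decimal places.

θ_min ≈ 22.21°

An i state has l = 6.
|L| = ℏ√(l(l+1)) = √42 ℏ.
The smallest angle corresponds to the largest L_z, i.e. m_l = l = 6, giving L_z = 6ℏ.
cos θ_min = 6/√42, so θ_min ≈ 22.21°.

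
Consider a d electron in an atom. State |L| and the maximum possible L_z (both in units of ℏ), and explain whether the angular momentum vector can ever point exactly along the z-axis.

No: L_z,max = 2ℏ < |L| = √6 ℏ ≈ 2.449ℏ

A d state has l = 2.
|L| = √6 ℏ ≈ 2.4495ℏ, while L_z,max = lℏ = 2ℏ.
Since |L| > L_z,max, the vector can never point exactly along z; the closest it comes is θ_min = arccos(2/√6) ≈ 35.3°.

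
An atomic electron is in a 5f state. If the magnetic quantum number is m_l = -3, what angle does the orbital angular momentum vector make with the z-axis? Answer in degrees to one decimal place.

For 5f, l = 3.
|L|² = l(l+1)ℏ² = 12ℏ², so |L| = 2√3 ℏ.
L_z = m_l ℏ = −3ℏ.
cos θ = L_z/|L| = -3/√12, so θ ≈ 150.0°.

θ ≈ 150.0°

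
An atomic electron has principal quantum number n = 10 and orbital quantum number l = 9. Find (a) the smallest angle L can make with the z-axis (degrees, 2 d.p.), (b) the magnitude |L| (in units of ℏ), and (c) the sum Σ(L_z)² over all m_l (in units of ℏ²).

cos θ_min = 9/√90, so θ_min ≈ 18.43°.
|L| = ℏ√(9·10) = 3√10 ℏ ≈ 9.487ℏ.
Σ m_l² = 570, so Σ(L_z)² = 570 ℏ².

θ_min ≈ 18.43°; |L| = 3√10 ℏ ≈ 9.487ℏ; Σ(L_z)² = 570 ℏ²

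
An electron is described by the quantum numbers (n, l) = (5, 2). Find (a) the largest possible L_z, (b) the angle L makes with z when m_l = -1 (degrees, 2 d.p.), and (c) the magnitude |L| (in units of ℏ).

L_z,max = lℏ = 2ℏ.
For m_l = -1: cos θ = -1/√6, θ ≈ 114.09°.
|L| = ℏ√(2·3) = √6 ℏ ≈ 2.449ℏ.

L_z,max = 2ℏ; θ(m_l=-1) ≈ 114.09°; |L| = √6 ℏ ≈ 2.449ℏ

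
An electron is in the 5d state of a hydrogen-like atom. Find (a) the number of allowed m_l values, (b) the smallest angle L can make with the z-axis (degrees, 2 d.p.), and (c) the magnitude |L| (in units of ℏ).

5d means n = 5, l = 2.
There are 2l+1 = 5 values of m_l.
cos θ_min = 2/√6, so θ_min ≈ 35.26°.
|L| = ℏ√(2·3) = √6 ℏ ≈ 2.449ℏ.

5 values; θ_min ≈ 35.26°; |L| = √6 ℏ ≈ 2.449ℏ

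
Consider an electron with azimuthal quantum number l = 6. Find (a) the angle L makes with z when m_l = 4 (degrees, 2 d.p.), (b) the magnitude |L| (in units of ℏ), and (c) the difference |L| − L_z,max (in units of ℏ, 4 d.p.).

For m_l = 4: cos θ = 4/√42, θ ≈ 51.89°.
|L| = ℏ√(6·7) = √42 ℏ ≈ 6.481ℏ.
|L| − L_z,max = (√42 − 6)ℏ ≈ 0.4807ℏ.

θ(m_l=4) ≈ 51.89°; |L| = √42 ℏ ≈ 6.481ℏ; |L|−L_z,max ≈ 0.4807ℏ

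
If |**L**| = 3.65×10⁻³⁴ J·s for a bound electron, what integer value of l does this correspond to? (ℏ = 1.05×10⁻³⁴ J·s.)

|L|/ℏ = (3.65×10⁻³⁴)/(1.05×10⁻³⁴) ≈ 3.476.
Set l(l+1) = 12.08; the integer solution is l = 3.

l = 3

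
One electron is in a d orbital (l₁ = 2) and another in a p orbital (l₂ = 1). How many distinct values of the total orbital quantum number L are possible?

3

Angular momentum addition gives L = |l₁ − l₂|, …, l₁ + l₂.
Allowed values: L = 1, 2, 3.
That is 3 values.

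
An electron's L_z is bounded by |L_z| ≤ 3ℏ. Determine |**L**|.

L_z,max = lℏ, so l = 3.
Then |L| = ℏ√(3·4) = 2√3 ℏ.

|L| = 2√3 ℏ ≈ 3.464ℏ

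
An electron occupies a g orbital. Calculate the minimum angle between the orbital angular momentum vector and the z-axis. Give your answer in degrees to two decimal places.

θ_min ≈ 26.57°

A g state has l = 4.
|L| = ℏ√(l(l+1)) = 2√5 ℏ.
The smallest angle corresponds to the largest L_z, i.e. m_l = l = 4, giving L_z = 4ℏ.
cos θ_min = 4/√20, so θ_min ≈ 26.57°.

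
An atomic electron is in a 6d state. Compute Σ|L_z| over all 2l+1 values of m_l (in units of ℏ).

The 6d subshell has l = 2.
m_l runs from −2 to 2, i.e. {-2, -1, 0, 1, 2}.
Σ|m_l| = 2·2(2+1)/2 = 6.

Σ|L_z| = 6 ℏ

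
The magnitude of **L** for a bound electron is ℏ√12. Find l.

(|L|/ℏ)² = l(l+1) = 12.
The positive root is l = 3.

l = 3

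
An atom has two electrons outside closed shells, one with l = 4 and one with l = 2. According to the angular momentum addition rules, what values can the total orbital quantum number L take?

L = 2, 3, 4, 5, 6

The total orbital quantum number L ranges from |l₁ − l₂| to l₁ + l₂ in integer steps.
So L can be 2, 3, 4, 5, 6.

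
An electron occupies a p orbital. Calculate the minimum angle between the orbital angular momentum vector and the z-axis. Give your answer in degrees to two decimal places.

θ_min ≈ 45.00°

A p state has l = 1.
|L|² = l(l+1)ℏ² = 2ℏ², so |L| = √2 ℏ.
The smallest angle corresponds to the largest L_z, i.e. m_l = l = 1, giving L_z = 1ℏ.
cos θ_min = 1/√2, so θ_min ≈ 45.00°.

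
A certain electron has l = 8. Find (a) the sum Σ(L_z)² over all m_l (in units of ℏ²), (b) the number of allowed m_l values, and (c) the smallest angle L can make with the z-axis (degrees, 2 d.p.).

Σ m_l² = 408, so Σ(L_z)² = 408 ℏ².
There are 2l+1 = 17 values of m_l.
cos θ_min = 8/√72, so θ_min ≈ 19.47°.

Σ(L_z)² = 408 ℏ²; 17 values; θ_min ≈ 19.47°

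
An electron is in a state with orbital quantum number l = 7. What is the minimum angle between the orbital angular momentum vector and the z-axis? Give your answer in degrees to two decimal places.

θ_min ≈ 20.70°

|L| = √(l(l+1)) ℏ = 2√14 ℏ.
The smallest angle corresponds to the largest L_z, i.e. m_l = l = 7, giving L_z = 7ℏ.
cos θ_min = 7/√56, so θ_min ≈ 20.70°.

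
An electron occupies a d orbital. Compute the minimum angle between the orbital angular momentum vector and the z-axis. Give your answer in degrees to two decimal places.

θ_min ≈ 35.26°

For a d orbital, l = 2.
|L| = ℏ√(l(l+1)) = √6 ℏ.
The smallest angle corresponds to the largest L_z, i.e. m_l = l = 2, giving L_z = 2ℏ.
cos θ_min = 2/√6, so θ_min ≈ 35.26°.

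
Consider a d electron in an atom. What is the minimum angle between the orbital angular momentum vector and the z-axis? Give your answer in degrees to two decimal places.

The letter d corresponds to l = 2.
|L| = ℏ√(l(l+1)) = √6 ℏ.
The smallest angle corresponds to the largest L_z, i.e. m_l = l = 2, giving L_z = 2ℏ.
cos θ_min = 2/√6, so θ_min ≈ 35.26°.

θ_min ≈ 35.26°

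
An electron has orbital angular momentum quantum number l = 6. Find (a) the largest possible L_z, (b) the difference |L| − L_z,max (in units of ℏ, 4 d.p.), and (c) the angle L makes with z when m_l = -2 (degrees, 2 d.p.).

L_z,max = lℏ = 6ℏ.
|L| − L_z,max = (√42 − 6)ℏ ≈ 0.4807ℏ.
For m_l = -2: cos θ = -2/√42, θ ≈ 107.98°.

L_z,max = 6ℏ; |L|−L_z,max ≈ 0.4807ℏ; θ(m_l=-2) ≈ 107.98°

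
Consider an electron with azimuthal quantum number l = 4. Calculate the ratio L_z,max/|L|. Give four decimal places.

L_z,max/|L| = 0.8944

|L| = 2√5 ℏ ≈ 4.4721ℏ, while L_z,max = lℏ = 4ℏ.
L_z,max/|L| = 4/√20 = 0.8944.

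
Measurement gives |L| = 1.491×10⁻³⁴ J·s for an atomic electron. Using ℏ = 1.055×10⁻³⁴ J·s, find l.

Dividing by ℏ: |L|/ℏ ≈ 1.413.
Set l(l+1) = 2.00; the integer solution is l = 1.

l = 1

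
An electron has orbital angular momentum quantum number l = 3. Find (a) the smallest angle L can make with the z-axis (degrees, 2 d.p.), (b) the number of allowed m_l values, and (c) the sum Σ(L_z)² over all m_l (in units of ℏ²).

cos θ_min = 3/√12, so θ_min ≈ 30.00°.
There are 2l+1 = 7 values of m_l.
Σ m_l² = 28, so Σ(L_z)² = 28 ℏ².

θ_min ≈ 30.00°; 7 values; Σ(L_z)² = 28 ℏ²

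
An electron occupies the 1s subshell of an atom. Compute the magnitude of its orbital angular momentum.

The 1s subshell has l = 0.
|L| = ℏ√(l(l+1)) = ℏ√0 = 0

|L| = 0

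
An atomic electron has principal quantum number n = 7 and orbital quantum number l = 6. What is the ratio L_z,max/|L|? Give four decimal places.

|L| = √42 ℏ ≈ 6.4807ℏ, while L_z,max = lℏ = 6ℏ.
L_z,max/|L| = 6/√42 = 0.9258.

L_z,max/|L| = 0.9258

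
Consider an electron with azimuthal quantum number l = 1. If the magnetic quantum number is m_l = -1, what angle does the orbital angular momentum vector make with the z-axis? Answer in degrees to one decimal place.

|L| = ℏ√(l(l+1)) = √2 ℏ.
L_z = m_l ℏ = −1ℏ.
cos θ = L_z/|L| = -1/√2, so θ ≈ 135.0°.

θ ≈ 135.0°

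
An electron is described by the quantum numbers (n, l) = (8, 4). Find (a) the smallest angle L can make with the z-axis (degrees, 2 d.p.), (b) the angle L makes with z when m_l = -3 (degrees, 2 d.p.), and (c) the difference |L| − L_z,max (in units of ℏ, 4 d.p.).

cos θ_min = 4/√20, so θ_min ≈ 26.57°.
For m_l = -3: cos θ = -3/√20, θ ≈ 132.13°.
|L| − L_z,max = (2√5 − 4)ℏ ≈ 0.4721ℏ.

θ_min ≈ 26.57°; θ(m_l=-3) ≈ 132.13°; |L|−L_z,max ≈ 0.4721ℏ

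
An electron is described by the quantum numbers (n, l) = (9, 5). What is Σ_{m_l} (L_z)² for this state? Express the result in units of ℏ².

Σ(L_z)² = 110 ℏ²

The allowed m_l values are -5, -4, -3, -2, -1, 0, 1, 2, 3, 4, 5.
Summing m² from −5 to 5: Σ m_l² = 110.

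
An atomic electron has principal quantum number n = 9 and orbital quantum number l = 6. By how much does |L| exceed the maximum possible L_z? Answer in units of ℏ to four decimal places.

|L| = √42 ℏ ≈ 6.4807ℏ, while L_z,max = lℏ = 6ℏ.
The difference is (√42 − 6)ℏ ≈ 0.4807ℏ.

|L| − L_z,max ≈ 0.4807ℏ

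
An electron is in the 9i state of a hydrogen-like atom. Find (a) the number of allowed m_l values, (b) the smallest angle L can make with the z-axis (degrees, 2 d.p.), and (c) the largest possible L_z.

9i means n = 9, l = 6.
There are 2l+1 = 13 values of m_l.
cos θ_min = 6/√42, so θ_min ≈ 22.21°.
L_z,max = lℏ = 6ℏ.

13 values; θ_min ≈ 22.21°; L_z,max = 6ℏ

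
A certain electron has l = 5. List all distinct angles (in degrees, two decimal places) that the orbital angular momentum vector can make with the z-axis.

θ ∈ {24.09°, 43.09°, 56.79°, 68.58°, 79.48°, 90.00°, 100.52°, 111.42°, 123.21°, 136.91°, 155.91°}

|L|² = l(l+1)ℏ² = 30ℏ², so |L| = √30 ℏ.
cos θ = m_l/√30 for each m_l ∈ {-5, -4, -3, -2, -1, 0, 1, 2, 3, 4, 5}.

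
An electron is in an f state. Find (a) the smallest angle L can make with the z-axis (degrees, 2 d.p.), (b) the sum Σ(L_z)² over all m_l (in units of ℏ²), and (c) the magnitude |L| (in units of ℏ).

The letter f corresponds to l = 3.
cos θ_min = 3/√12, so θ_min ≈ 30.00°.
Σ m_l² = 28, so Σ(L_z)² = 28 ℏ².
|L| = ℏ√(3·4) = 2√3 ℏ ≈ 3.464ℏ.

θ_min ≈ 30.00°; Σ(L_z)² = 28 ℏ²; |L| = 2√3 ℏ ≈ 3.464ℏ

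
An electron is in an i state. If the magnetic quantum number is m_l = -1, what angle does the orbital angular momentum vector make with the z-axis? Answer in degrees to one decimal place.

θ ≈ 98.9°

The letter i corresponds to l = 6.
|L| = √(l(l+1)) ℏ = √42 ℏ.
L_z = m_l ℏ = −1ℏ.
cos θ = L_z/|L| = -1/√42, so θ ≈ 98.9°.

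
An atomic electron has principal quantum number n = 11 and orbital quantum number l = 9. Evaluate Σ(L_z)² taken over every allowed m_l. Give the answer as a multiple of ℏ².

The allowed m_l values are -9, -8, -7, -6, -5, -4, -3, -2, -1, 0, 1, 2, 3, 4, 5, 6, 7, 8, 9.
Σ m_l² = 2·(1 + 4 + 9 + 16 + 25 + 36 + 49 + 64 + 81) = 570.

Σ(L_z)² = 570 ℏ²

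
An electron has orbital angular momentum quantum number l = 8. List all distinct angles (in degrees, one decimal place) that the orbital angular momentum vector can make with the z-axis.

θ ∈ {19.5°, 34.4°, 45.0°, 53.9°, 61.9°, 69.3°, 76.4°, 83.2°, 90.0°, 96.8°, 103.6°, 110.7°, 118.1°, 126.1°, 135.0°, 145.6°, 160.5°}

|L| = √(l(l+1)) ℏ = 6√2 ℏ.
cos θ = m_l/√72 for each m_l ∈ {-8, -7, -6, -5, -4, -3, -2, -1, 0, 1, 2, 3, 4, 5, 6, 7, 8}.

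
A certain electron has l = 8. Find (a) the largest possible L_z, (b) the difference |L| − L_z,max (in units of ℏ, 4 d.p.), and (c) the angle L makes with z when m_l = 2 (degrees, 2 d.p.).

L_z,max = 8ℏ; |L|−L_z,max ≈ 0.4853ℏ; θ(m_l=2) ≈ 76.37°

L_z,max = lℏ = 8ℏ.
|L| − L_z,max = (6√2 − 8)ℏ ≈ 0.4853ℏ.
For m_l = 2: cos θ = 2/√72, θ ≈ 76.37°.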